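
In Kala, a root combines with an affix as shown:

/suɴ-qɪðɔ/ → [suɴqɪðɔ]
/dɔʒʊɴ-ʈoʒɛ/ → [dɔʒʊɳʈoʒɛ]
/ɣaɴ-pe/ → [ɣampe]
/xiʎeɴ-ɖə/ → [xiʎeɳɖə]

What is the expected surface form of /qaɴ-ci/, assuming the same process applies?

The data show regressive place assimilation: /ɴ/ → [ɳ] before /ʈ/; /ɴ/ → [m] before /p/; /ɴ/ → [ɳ] before /ɖ/. In each pair only place changes, matching the following consonant, while manner and voice stay constant.
No alternation appears in [suɴqɪðɔ]: there the adjacent consonants already agree in place (/ɴ/ and /q/ are both uvular), so this form is consistent with the same rule.
The rule targets /ɴ/ (voiced uvular nasal), which sits before the trigger /c/ (palatal).
A voiced palatal nasal is [ɲ], so the surface segment is [ɲ].

[qaɲci]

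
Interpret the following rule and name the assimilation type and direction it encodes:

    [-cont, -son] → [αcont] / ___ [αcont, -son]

The shared variable α links the value of [cont] on the target to that of the neighbouring obstruent. [cont] distinguishes stops from fricatives — a manner-of-articulation feature — so this is manner assimilation.
The conditioning segment sits to the right of the focus bar, meaning the trigger follows the segment that changes — regressive assimilation.

regressive manner assimilation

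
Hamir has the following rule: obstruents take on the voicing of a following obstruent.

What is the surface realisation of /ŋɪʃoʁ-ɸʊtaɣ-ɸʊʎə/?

The rule targets /ʁ/ (voiced uvular fricative), which sits before the trigger /ɸ/ (voiceless).
The voiceless uvular fricative is [χ], so /ʁ/ → [χ].
At the second juncture, /ɣ/ likewise becomes [x] adjacent to /ɸ/.

[ŋɪʃoχɸʊtaxɸʊʎə]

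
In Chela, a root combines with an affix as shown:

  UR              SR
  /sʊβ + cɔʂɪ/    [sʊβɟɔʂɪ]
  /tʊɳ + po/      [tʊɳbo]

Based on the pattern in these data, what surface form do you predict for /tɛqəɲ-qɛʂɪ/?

The data show progressive voicing assimilation: /c/ → [ɟ] after /β/; /p/ → [b] after /ɳ/. In each pair only voicing changes, matching the preceding consonant, while place and manner stay constant.
The rule targets /q/ (voiceless uvular stop), which sits after the trigger /ɲ/ (voiced).
A voiced uvular stop is [ɢ], so the surface segment is [ɢ].

[tɛqəɲɢɛʂɪ]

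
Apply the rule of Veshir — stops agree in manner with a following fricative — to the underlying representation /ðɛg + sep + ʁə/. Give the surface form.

/g/ is a voiced velar stop. The following trigger /s/ is a fricative, so /g/ must become a fricative as well.
Changing only its manner to fricative gives [ɣ] — the voiced velar fricative.
At the second juncture, /p/ likewise becomes [ɸ] adjacent to /ʁ/.

[ðɛɣseɸʁə]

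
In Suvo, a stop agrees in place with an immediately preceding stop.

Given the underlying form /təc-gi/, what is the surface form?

/g/ is a voiced velar stop. The preceding trigger /c/ is palatal, so /g/ must become palatal as well.
A voiced palatal stop is [ɟ], so the surface segment is [ɟ].

[təcɟi]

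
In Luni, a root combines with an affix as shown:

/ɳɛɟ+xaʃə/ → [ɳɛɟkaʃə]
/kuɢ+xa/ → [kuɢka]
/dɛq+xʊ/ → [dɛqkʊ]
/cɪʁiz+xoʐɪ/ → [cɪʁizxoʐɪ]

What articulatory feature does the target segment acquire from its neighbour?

manner

Comparing underlying and surface forms, /x/ → [k] is the alternation; the neighbouring /ɟ/ is constant.
The change fricative → stop matches the manner of the preceding /ɟ/, identifying this as manner assimilation.
The same holds elsewhere in the data: /x/ → [k] after /ɢ/ (fricative → stop, matching a stop); /x/ → [k] after /q/ (fricative → stop, matching a stop) — only manner changes, and always toward the preceding segment.
Nothing changes in [cɪʁizxoʐɪ]: there the adjacent consonants already agree in manner (/x/ and /z/ are both fricatives), so this form is consistent with the same rule.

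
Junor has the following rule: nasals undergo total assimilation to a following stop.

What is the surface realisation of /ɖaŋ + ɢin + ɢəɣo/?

[ɖaɢɢiɢɢəɣo]

/ŋ/ is the segment targeted by the rule; it sits immediately before /ɢ/, so it assimilates completely and surfaces as [ɢ].
At the second juncture, /n/ likewise becomes [ɢ] adjacent to /ɢ/.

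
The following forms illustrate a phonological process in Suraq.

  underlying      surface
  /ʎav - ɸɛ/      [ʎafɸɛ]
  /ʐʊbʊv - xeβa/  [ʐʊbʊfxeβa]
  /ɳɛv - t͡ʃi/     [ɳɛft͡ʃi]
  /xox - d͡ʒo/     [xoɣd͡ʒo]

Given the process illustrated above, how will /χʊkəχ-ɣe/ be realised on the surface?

[χʊkəʁɣe]

The data show regressive voicing assimilation: /v/ → [f] before /ɸ/; /v/ → [f] before /x/; /v/ → [f] before /t͡ʃ/; /x/ → [ɣ] before /d͡ʒ/. In each pair only voicing changes, matching the following consonant, while place and manner stay constant.
/χ/ is a voiceless uvular fricative. The following trigger /ɣ/ is voiced, so /χ/ must become voiced as well.
Changing only its voicing to voiced gives [ʁ] — the voiced uvular fricative.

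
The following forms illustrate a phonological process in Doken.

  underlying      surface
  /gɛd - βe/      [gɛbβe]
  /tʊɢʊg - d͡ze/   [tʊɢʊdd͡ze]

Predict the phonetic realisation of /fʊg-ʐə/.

The data show regressive place assimilation: /d/ → [b] before /β/; /g/ → [d] before /d͡z/. In each pair only place changes, matching the following consonant, while manner and voice stay constant.
/g/ is a voiced velar stop. The following trigger /ʐ/ is retroflex, so /g/ must become retroflex as well.
The voiced retroflex stop is [ɖ], so /g/ → [ɖ].

[fʊɖʐə]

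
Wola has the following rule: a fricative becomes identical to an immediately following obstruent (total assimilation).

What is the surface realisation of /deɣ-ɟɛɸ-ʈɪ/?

[deɟɟɛʈʈɪ]

/ɣ/ is the segment targeted by the rule; it sits immediately before /ɟ/, so it assimilates completely and surfaces as [ɟ].
The same rule applies at the second boundary: /ɸ/ → [ʈ] next to /ʈ/.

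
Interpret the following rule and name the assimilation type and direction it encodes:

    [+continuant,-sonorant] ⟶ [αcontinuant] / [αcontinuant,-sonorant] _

progressive manner assimilation

The shared variable α links the value of [continuant] on the target to that of the neighbouring obstruent. [continuant] distinguishes stops from fricatives — a manner-of-articulation feature — so this is manner assimilation.
Since the environment is written before the underscore, the trigger precedes the target; the direction is progressive.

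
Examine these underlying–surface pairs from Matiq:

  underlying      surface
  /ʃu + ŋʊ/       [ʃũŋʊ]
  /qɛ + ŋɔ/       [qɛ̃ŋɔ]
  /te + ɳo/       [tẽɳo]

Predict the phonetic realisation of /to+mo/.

The data show regressive nasality assimilation (vowel nasalisation): /u/ → [ũ] before /ŋ/; /ɛ/ → [ɛ̃] before /ŋ/; /e/ → [ẽ] before /ɳ/ — a vowel is nasalised by an immediately following nasal consonant.
/o/ sits next to the nasal /m/ and is therefore nasalised to [õ].

[tõmo]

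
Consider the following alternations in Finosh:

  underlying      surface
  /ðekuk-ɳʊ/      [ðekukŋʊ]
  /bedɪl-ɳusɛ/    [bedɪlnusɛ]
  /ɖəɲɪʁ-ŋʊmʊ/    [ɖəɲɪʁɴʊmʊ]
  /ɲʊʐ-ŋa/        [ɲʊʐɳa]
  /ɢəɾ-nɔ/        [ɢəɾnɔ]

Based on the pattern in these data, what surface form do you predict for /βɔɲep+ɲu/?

[βɔɲepmu]

The data show progressive place assimilation: /ɳ/ → [ŋ] after /k/; /ɳ/ → [n] after /l/; /ŋ/ → [ɴ] after /ʁ/; /ŋ/ → [ɳ] after /ʐ/. In each pair only place changes, matching the preceding consonant, while manner and voice stay constant.
No alternation appears in [ɢəɾnɔ]: there the adjacent consonants already agree in place (/n/ and /ɾ/ are both alveolar), so this form is consistent with the same rule.
/ɲ/ is a voiced palatal nasal. The preceding trigger /p/ is bilabial, so /ɲ/ must become bilabial as well.
The voiced bilabial nasal is [m], so /ɲ/ → [m].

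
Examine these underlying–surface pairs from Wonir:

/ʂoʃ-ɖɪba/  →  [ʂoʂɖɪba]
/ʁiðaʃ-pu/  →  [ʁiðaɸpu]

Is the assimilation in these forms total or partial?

partial assimilation

Underlying /ʃ/ is realised as [ʂ] next to /ɖ/; /ɖ/ itself does not change.
/ʃ/ is postalveolar while /ɖ/ is retroflex; the output [ʂ] is retroflex, matching the trigger — so the feature that spreads is place.
Manner and voice are unchanged, so the assimilation is partial, not total.
The other alternating form patterns the same way: /ʃ/ → [ɸ] before /p/ (postalveolar → bilabial, matching bilabial) — only place changes, and always toward the following segment.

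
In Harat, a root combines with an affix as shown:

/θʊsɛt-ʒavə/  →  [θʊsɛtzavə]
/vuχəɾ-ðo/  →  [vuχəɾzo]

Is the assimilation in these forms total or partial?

partial assimilation

The segment that alternates is /ʒ/, which surfaces as [z] when adjacent to /t/.
/ʒ/ is postalveolar while /t/ is alveolar; the output [z] is alveolar, matching the trigger — so the feature that spreads is place.
Manner and voice are unchanged, so the assimilation is partial, not total.
Checking the remaining alternation: /ð/ → [z] after /ɾ/ (dental → alveolar, matching alveolar) — only place changes, and always toward the preceding segment.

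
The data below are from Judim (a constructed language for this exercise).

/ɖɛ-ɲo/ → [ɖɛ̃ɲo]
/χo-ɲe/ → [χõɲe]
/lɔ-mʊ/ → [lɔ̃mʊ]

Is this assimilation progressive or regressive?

regressive

The vowel /ɛ/ surfaces as nasalised [ɛ̃] next to the following nasal /ɲ/ — it has acquired the [+nasal] feature of its neighbour.
The other forms show the same pattern: /o/ → [õ] before /ɲ/; /ɔ/ → [ɔ̃] before /m/ — each time a vowel is nasalised next to a following nasal.
Because the conditioning nasal is to the right of the vowel that changes, the process is regressive (anticipatory).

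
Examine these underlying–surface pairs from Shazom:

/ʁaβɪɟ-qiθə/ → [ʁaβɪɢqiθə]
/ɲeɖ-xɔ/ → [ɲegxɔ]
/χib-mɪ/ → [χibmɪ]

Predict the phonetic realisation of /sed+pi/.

[sebpi]

The data show regressive place assimilation: /ɟ/ → [ɢ] before /q/; /ɖ/ → [g] before /x/. In each pair only place changes, matching the following consonant, while manner and voice stay constant.
Nothing changes in [χibmɪ]: there the adjacent consonants already agree in place (/b/ and /m/ are both bilabial), so this form is consistent with the same rule.
The rule targets /d/ (voiced alveolar stop), which sits before the trigger /p/ (bilabial).
The voiced bilabial stop is [b], so /d/ → [b].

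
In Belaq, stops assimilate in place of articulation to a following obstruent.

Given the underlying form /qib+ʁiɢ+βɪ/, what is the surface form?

[qiɢʁibβɪ]

/b/ is a voiced bilabial stop. The following trigger /ʁ/ is uvular, so /b/ must become uvular as well.
The voiced uvular stop is [ɢ], so /b/ → [ɢ].
The same rule applies at the second boundary: /ɢ/ → [b] next to /β/.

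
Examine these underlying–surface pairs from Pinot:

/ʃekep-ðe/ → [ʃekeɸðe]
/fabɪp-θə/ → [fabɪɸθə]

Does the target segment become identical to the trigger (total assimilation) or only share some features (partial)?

Comparing underlying and surface forms, /p/ → [ɸ] is the alternation; the neighbouring /ð/ is constant.
The change stop → fricative matches the manner of the following /ð/, identifying this as manner assimilation.
Place and voice are unchanged, so the assimilation is partial, not total.
Checking the remaining alternation: /p/ → [ɸ] before /θ/ (stop → fricative, matching a fricative) — only manner changes, and always toward the following segment.

partial assimilation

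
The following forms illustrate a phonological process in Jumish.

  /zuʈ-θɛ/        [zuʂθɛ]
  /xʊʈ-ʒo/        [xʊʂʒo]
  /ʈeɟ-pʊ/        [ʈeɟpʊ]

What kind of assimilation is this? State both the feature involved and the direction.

The segment that alternates is /ʈ/, which surfaces as [ʂ] when adjacent to /θ/.
The change stop → fricative matches the manner of the following /θ/, identifying this as manner assimilation.
Place and voice are unchanged, so the assimilation is partial, not total.
Checking the remaining alternation: /ʈ/ → [ʂ] before /ʒ/ (stop → fricative, matching a fricative) — only manner changes, and always toward the following segment.
Nothing changes in [ʈeɟpʊ]: there the adjacent consonants already agree in manner (/ɟ/ and /p/ are both stops), so this form is consistent with the same rule.
Since the segment that changes precedes the conditioning segment, the assimilation is regressive.

regressive manner assimilation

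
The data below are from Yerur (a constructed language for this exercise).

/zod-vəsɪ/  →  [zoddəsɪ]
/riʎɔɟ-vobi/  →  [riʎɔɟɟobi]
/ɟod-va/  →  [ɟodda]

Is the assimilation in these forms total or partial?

Underlying /v/ is realised as [d] next to /d/; /d/ itself does not change.
The output [d] is identical to the trigger /d/ — every feature (place, manner, voicing) has been copied — so this is total assimilation.
The other form behaves the same way: /v/ → [ɟ] after /ɟ/ — in each case the output is a copy of the preceding consonant.

total assimilation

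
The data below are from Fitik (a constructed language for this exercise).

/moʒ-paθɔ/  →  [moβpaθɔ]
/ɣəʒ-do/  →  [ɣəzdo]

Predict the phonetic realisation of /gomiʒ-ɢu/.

[gomiʁɢu]

The data show regressive place assimilation: /ʒ/ → [β] before /p/; /ʒ/ → [z] before /d/. In each pair only place changes, matching the following consonant, while manner and voice stay constant.
/ʒ/ is a voiced postalveolar fricative. The following trigger /ɢ/ is uvular, so /ʒ/ must become uvular as well.
Changing only its place to uvular gives [ʁ] — the voiced uvular fricative.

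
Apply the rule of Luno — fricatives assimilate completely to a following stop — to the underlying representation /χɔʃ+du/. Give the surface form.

/ʃ/ is the segment targeted by the rule; it sits immediately before /d/, so it assimilates completely and surfaces as [d].

[χɔddu]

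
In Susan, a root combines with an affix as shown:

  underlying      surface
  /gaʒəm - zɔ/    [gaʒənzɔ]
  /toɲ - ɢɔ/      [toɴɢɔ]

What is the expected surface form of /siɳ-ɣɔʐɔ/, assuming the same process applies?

[siŋɣɔʐɔ]

The data show regressive place assimilation: /m/ → [n] before /z/; /ɲ/ → [ɴ] before /ɢ/. In each pair only place changes, matching the following consonant, while manner and voice stay constant.
The rule targets /ɳ/ (voiced retroflex nasal), which sits before the trigger /ɣ/ (velar).
The voiced velar nasal is [ŋ], so /ɳ/ → [ŋ].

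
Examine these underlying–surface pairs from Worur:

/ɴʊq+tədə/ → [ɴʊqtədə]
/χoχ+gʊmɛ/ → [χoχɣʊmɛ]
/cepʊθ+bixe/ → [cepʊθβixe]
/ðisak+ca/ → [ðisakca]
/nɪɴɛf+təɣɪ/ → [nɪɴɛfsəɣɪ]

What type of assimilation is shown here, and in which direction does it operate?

progressive manner assimilation

Comparing underlying and surface forms, /g/ → [ɣ] is the alternation; the neighbouring /χ/ is constant.
The change stop → fricative matches the manner of the preceding /χ/, identifying this as manner assimilation.
Place and voice are unchanged, so the assimilation is partial, not total.
The other alternating forms pattern the same way: /b/ → [β] after /θ/ (stop → fricative, matching a fricative); /t/ → [s] after /f/ (stop → fricative, matching a fricative) — only manner changes, and always toward the preceding segment.
No alternation appears in [ɴʊqtədə], [ðisakca]: there the adjacent consonants already agree in manner (/t/ and /q/ are both stops; /c/ and /k/ are both stops), so these forms are consistent with the same rule.
Since the segment that changes follows the conditioning segment, the assimilation is progressive.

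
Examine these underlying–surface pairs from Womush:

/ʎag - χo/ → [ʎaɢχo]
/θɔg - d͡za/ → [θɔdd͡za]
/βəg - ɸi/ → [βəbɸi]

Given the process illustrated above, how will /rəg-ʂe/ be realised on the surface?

The data show regressive place assimilation: /g/ → [ɢ] before /χ/; /g/ → [d] before /d͡z/; /g/ → [b] before /ɸ/. In each pair only place changes, matching the following consonant, while manner and voice stay constant.
The rule targets /g/ (voiced velar stop), which sits before the trigger /ʂ/ (retroflex).
Changing only its place to retroflex gives [ɖ] — the voiced retroflex stop.

[rəɖʂe]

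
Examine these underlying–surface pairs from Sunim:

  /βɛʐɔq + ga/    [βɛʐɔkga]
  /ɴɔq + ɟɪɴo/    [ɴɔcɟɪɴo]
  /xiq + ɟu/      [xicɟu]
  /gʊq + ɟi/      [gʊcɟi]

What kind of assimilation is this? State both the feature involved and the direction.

Underlying /q/ is realised as [k] next to /g/; /g/ itself does not change.
/q/ is uvular while /g/ is velar; the output [k] is velar, matching the trigger — so the feature that spreads is place.
Manner and voice are unchanged, so the assimilation is partial, not total.
The same holds elsewhere in the data: /q/ → [c] before /ɟ/ (uvular → palatal, matching palatal) — only place changes, and always toward the following segment.
Since the segment that changes precedes the conditioning segment, the assimilation is regressive.

regressive place assimilation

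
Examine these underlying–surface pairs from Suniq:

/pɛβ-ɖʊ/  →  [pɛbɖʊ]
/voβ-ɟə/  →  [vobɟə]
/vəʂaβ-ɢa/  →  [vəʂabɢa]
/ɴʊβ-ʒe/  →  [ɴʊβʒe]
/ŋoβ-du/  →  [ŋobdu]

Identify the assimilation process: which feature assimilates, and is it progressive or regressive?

regressive manner assimilation

Comparing underlying and surface forms, /β/ → [b] is the alternation; the neighbouring /ɖ/ is constant.
/β/ is a fricative while /ɖ/ is a stop; the output [b] is a stop, matching the trigger — so the feature that spreads is manner.
Place and voice are unchanged, so the assimilation is partial, not total.
The same holds elsewhere in the data: /β/ → [b] before /ɟ/ (fricative → stop, matching a stop); /β/ → [b] before /ɢ/ (fricative → stop, matching a stop); /β/ → [b] before /d/ (fricative → stop, matching a stop) — only manner changes, and always toward the following segment.
Nothing changes in [ɴʊβʒe]: there the adjacent consonants already agree in manner (/β/ and /ʒ/ are both fricatives), so this form is consistent with the same rule.
The trigger is the following segment, so the direction is regressive (anticipatory).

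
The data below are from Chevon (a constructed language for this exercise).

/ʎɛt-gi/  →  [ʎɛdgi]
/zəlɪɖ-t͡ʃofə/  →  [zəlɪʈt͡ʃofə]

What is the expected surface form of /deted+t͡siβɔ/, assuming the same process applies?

[detett͡siβɔ]

The data show regressive voicing assimilation: /t/ → [d] before /g/; /ɖ/ → [ʈ] before /t͡ʃ/. In each pair only voicing changes, matching the following consonant, while place and manner stay constant.
/d/ is a voiced alveolar stop. The following trigger /t͡s/ is voiceless, so /d/ must become voiceless as well.
The voiceless alveolar stop is [t], so /d/ → [t].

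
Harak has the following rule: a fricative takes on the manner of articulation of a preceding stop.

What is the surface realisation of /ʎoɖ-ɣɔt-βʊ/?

The rule targets /ɣ/ (voiced velar fricative), which sits after the trigger /ɖ/ (stop).
The voiced velar stop is [g], so /ɣ/ → [g].
The same rule applies at the second boundary: /β/ → [b] next to /t/.

[ʎoɖgɔtbʊ]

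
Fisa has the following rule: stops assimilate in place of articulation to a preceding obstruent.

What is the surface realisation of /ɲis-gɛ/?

The rule targets /g/ (voiced velar stop), which sits after the trigger /s/ (alveolar).
A voiced alveolar stop is [d], so the surface segment is [d].

[ɲisdɛ]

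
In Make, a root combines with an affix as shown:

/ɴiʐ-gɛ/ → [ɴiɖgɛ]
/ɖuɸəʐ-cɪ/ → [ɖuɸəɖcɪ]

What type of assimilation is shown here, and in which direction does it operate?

regressive manner assimilation

Underlying /ʐ/ is realised as [ɖ] next to /g/; /g/ itself does not change.
/ʐ/ is a fricative while /g/ is a stop; the output [ɖ] is a stop, matching the trigger — so the feature that spreads is manner.
Place and voice are unchanged, so the assimilation is partial, not total.
The same holds elsewhere in the data: /ʐ/ → [ɖ] before /c/ (fricative → stop, matching a stop) — only manner changes, and always toward the following segment.
The trigger is the following segment, so the direction is regressive (anticipatory).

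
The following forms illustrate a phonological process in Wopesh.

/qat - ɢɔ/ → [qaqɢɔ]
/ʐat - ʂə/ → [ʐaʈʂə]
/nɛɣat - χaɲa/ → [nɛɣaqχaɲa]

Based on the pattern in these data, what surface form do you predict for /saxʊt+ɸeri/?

The data show regressive place assimilation: /t/ → [q] before /ɢ/; /t/ → [ʈ] before /ʂ/; /t/ → [q] before /χ/. In each pair only place changes, matching the following consonant, while manner and voice stay constant.
The rule targets /t/ (voiceless alveolar stop), which sits before the trigger /ɸ/ (bilabial).
Changing only its place to bilabial gives [p] — the voiceless bilabial stop.

[saxʊpɸeri]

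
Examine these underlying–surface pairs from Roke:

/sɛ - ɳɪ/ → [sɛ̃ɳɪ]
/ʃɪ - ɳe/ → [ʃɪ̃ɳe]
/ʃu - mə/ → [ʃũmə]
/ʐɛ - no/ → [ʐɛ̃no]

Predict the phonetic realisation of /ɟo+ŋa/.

[ɟõŋa]

The data show regressive nasality assimilation (vowel nasalisation): /ɛ/ → [ɛ̃] before /ɳ/; /ɪ/ → [ɪ̃] before /ɳ/; /u/ → [ũ] before /m/; /ɛ/ → [ɛ̃] before /n/ — a vowel is nasalised by an immediately following nasal consonant.
The vowel /o/ is adjacent to the following nasal /ŋ/, so it acquires [+nasal] and surfaces as [õ].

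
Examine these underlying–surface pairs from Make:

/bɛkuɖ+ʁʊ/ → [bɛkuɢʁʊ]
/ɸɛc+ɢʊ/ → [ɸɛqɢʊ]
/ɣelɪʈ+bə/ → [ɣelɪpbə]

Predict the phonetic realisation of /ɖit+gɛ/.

The data show regressive place assimilation: /ɖ/ → [ɢ] before /ʁ/; /c/ → [q] before /ɢ/; /ʈ/ → [p] before /b/. In each pair only place changes, matching the following consonant, while manner and voice stay constant.
/t/ is a voiceless alveolar stop. The following trigger /g/ is velar, so /t/ must become velar as well.
A voiceless velar stop is [k], so the surface segment is [k].

[ɖikgɛ]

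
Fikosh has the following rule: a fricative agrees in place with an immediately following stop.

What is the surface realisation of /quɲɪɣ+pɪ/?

/ɣ/ is a voiced velar fricative. The following trigger /p/ is bilabial, so /ɣ/ must become bilabial as well.
Changing only its place to bilabial gives [β] — the voiced bilabial fricative.

[quɲɪβpɪ]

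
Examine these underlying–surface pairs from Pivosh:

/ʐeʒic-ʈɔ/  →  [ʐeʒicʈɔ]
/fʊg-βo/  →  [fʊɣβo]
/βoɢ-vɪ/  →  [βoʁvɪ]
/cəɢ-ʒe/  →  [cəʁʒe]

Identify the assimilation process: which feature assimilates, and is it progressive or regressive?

Comparing underlying and surface forms, /g/ → [ɣ] is the alternation; the neighbouring /β/ is constant.
The change stop → fricative matches the manner of the following /β/, identifying this as manner assimilation.
Place and voice are unchanged, so the assimilation is partial, not total.
The same holds elsewhere in the data: /ɢ/ → [ʁ] before /v/ (stop → fricative, matching a fricative); /ɢ/ → [ʁ] before /ʒ/ (stop → fricative, matching a fricative) — only manner changes, and always toward the following segment.
Nothing changes in [ʐeʒicʈɔ]: there the adjacent consonants already agree in manner (/c/ and /ʈ/ are both stops), so this form is consistent with the same rule.
Since the segment that changes precedes the conditioning segment, the assimilation is regressive.

regressive manner assimilation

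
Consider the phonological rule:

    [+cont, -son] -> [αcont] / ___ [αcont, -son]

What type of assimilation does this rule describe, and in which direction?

The rule copies [cont] (continuancy) from the environment onto the target fricatives; since [±cont] encodes the stop/fricative manner contrast, the assimilating dimension is manner.
Since the environment is written after the underscore, the trigger follows the target; the direction is regressive.

regressive manner assimilation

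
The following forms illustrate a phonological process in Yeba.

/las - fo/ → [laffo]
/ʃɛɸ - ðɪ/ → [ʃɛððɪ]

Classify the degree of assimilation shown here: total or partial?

total assimilation

The segment that alternates is /ɸ/, which surfaces as [ð] when adjacent to /ð/.
The output [ð] is identical to the trigger /ð/ — every feature (place, manner, voicing) has been copied — so this is total assimilation.
The other form behaves the same way: /s/ → [f] before /f/ — in each case the output is a copy of the following consonant.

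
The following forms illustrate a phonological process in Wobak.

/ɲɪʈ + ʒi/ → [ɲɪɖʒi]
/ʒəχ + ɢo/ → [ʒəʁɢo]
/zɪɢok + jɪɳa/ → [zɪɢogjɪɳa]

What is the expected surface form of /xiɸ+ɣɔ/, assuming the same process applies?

[xiβɣɔ]

The data show regressive voicing assimilation: /ʈ/ → [ɖ] before /ʒ/; /χ/ → [ʁ] before /ɢ/; /k/ → [g] before /j/. In each pair only voicing changes, matching the following consonant, while place and manner stay constant.
/ɸ/ is a voiceless bilabial fricative. The following trigger /ɣ/ is voiced, so /ɸ/ must become voiced as well.
Changing only its voicing to voiced gives [β] — the voiced bilabial fricative.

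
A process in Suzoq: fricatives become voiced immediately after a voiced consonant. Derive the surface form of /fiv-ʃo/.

[fivʒo]

/ʃ/ is a voiceless postalveolar fricative. The preceding trigger /v/ is voiced, so /ʃ/ must become voiced as well.
A voiced postalveolar fricative is [ʒ], so the surface segment is [ʒ].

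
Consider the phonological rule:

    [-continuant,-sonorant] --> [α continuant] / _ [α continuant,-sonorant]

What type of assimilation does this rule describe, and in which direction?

The shared variable α links the value of [continuant] on the target to that of the neighbouring obstruent. [continuant] distinguishes stops from fricatives — a manner-of-articulation feature — so this is manner assimilation.
Since the environment is written after the underscore, the trigger follows the target; the direction is regressive.

regressive manner assimilation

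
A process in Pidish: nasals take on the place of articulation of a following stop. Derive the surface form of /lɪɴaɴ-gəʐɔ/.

The rule targets /ɴ/ (voiced uvular nasal), which sits before the trigger /g/ (velar).
The voiced velar nasal is [ŋ], so /ɴ/ → [ŋ].

[lɪɴaŋgəʐɔ]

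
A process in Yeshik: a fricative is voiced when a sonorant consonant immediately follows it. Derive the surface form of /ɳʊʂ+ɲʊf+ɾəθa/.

[ɳʊʐɲʊvɾəθa]

The rule targets /ʂ/ (voiceless retroflex fricative), which sits before the trigger /ɲ/ (voiced).
The voiced retroflex fricative is [ʐ], so /ʂ/ → [ʐ].
At the second juncture, /f/ likewise becomes [v] adjacent to /ɾ/.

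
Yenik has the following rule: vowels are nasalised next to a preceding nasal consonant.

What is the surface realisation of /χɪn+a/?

/a/ sits next to the nasal /n/ and is therefore nasalised to [ã].

[χɪnã]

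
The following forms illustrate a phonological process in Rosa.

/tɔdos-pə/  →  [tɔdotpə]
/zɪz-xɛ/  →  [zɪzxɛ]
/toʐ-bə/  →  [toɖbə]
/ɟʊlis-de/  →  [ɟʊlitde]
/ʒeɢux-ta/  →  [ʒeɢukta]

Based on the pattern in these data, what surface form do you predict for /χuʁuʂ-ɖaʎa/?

The data show regressive manner assimilation: /s/ → [t] before /p/; /ʐ/ → [ɖ] before /b/; /s/ → [t] before /d/; /x/ → [k] before /t/. In each pair only manner changes, matching the following consonant, while place and voice stay constant.
No alternation appears in [zɪzxɛ]: there the adjacent consonants already agree in manner (/z/ and /x/ are both fricatives), so this form is consistent with the same rule.
/ʂ/ is a voiceless retroflex fricative. The following trigger /ɖ/ is a stop, so /ʂ/ must become a stop as well.
The voiceless retroflex stop is [ʈ], so /ʂ/ → [ʈ].

[χuʁuʈɖaʎa]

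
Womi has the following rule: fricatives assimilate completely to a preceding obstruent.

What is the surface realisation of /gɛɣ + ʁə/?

[gɛɣɣə]

/ʁ/ is the segment targeted by the rule; it sits immediately after /ɣ/, so it assimilates completely and surfaces as [ɣ].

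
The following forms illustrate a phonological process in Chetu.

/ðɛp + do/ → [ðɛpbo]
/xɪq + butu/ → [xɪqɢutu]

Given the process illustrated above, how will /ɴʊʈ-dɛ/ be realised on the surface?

The data show progressive place assimilation: /d/ → [b] after /p/; /b/ → [ɢ] after /q/. In each pair only place changes, matching the preceding consonant, while manner and voice stay constant.
/d/ is a voiced alveolar stop. The preceding trigger /ʈ/ is retroflex, so /d/ must become retroflex as well.
A voiced retroflex stop is [ɖ], so the surface segment is [ɖ].

[ɴʊʈɖɛ]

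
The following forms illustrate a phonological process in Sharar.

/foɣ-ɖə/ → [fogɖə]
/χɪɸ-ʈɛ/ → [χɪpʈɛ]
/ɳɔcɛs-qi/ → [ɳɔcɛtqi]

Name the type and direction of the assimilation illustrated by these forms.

regressive manner assimilation

Comparing underlying and surface forms, /ɣ/ → [g] is the alternation; the neighbouring /ɖ/ is constant.
The change fricative → stop matches the manner of the following /ɖ/, identifying this as manner assimilation.
Place and voice are unchanged, so the assimilation is partial, not total.
The other alternating forms pattern the same way: /ɸ/ → [p] before /ʈ/ (fricative → stop, matching a stop); /s/ → [t] before /q/ (fricative → stop, matching a stop) — only manner changes, and always toward the following segment.
The trigger is the following segment, so the direction is regressive (anticipatory).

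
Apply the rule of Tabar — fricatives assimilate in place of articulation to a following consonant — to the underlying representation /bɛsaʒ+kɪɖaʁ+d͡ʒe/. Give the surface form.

/ʒ/ is a voiced postalveolar fricative. The following trigger /k/ is velar, so /ʒ/ must become velar as well.
The voiced velar fricative is [ɣ], so /ʒ/ → [ɣ].
At the second juncture, /ʁ/ likewise becomes [ʒ] adjacent to /d͡ʒ/.

[bɛsaɣkɪɖaʒd͡ʒe]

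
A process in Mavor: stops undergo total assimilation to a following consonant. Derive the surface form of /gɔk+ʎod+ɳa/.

/k/ is the segment targeted by the rule; it sits immediately before /ʎ/, so it assimilates completely and surfaces as [ʎ].
The same rule applies at the second boundary: /d/ → [ɳ] next to /ɳ/.

[gɔʎʎoɳɳa]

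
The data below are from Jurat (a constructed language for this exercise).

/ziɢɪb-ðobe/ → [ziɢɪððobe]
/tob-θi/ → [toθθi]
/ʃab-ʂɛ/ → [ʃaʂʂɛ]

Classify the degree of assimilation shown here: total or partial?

Underlying /b/ is realised as [ð] next to /ð/; /ð/ itself does not change.
The output [ð] is identical to the trigger /ð/ — every feature (place, manner, voicing) has been copied — so this is total assimilation.
The remaining alternations confirm this: /b/ → [θ] before /θ/; /b/ → [ʂ] before /ʂ/ — in each case the output is a copy of the following consonant.

total assimilation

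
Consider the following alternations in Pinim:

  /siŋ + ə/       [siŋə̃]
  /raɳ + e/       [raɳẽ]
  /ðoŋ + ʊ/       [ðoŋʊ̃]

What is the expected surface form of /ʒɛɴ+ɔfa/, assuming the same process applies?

[ʒɛɴɔ̃fa]

The data show progressive nasality assimilation (vowel nasalisation): /ə/ → [ə̃] after /ŋ/; /e/ → [ẽ] after /ɳ/; /ʊ/ → [ʊ̃] after /ŋ/ — a vowel is nasalised by an immediately preceding nasal consonant.
The vowel /ɔ/ is adjacent to the preceding nasal /ɴ/, so it acquires [+nasal] and surfaces as [ɔ̃].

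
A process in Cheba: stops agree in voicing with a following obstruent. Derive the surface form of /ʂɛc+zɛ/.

[ʂɛɟzɛ]

/c/ is a voiceless palatal stop. The following trigger /z/ is voiced, so /c/ must become voiced as well.
A voiced palatal stop is [ɟ], so the surface segment is [ɟ].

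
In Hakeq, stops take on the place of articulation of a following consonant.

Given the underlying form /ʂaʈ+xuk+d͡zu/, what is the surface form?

The rule targets /ʈ/ (voiceless retroflex stop), which sits before the trigger /x/ (velar).
The voiceless velar stop is [k], so /ʈ/ → [k].
The same rule applies at the second boundary: /k/ → [t] next to /d͡z/.

[ʂakxutd͡zu]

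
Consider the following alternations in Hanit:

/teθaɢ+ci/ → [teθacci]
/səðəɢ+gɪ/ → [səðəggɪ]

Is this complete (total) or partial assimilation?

Comparing underlying and surface forms, /ɢ/ → [c] is the alternation; the neighbouring /c/ is constant.
The output [c] is identical to the trigger /c/ — every feature (place, manner, voicing) has been copied — so this is total assimilation.
The other form behaves the same way: /ɢ/ → [g] before /g/ — in each case the output is a copy of the following consonant.

total assimilation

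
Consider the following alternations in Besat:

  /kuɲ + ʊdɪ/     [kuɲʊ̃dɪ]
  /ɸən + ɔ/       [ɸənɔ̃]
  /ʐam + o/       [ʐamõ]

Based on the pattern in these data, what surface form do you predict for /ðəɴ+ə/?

[ðəɴə̃]

The data show progressive nasality assimilation (vowel nasalisation): /ʊ/ → [ʊ̃] after /ɲ/; /ɔ/ → [ɔ̃] after /n/; /o/ → [õ] after /m/ — a vowel is nasalised by an immediately preceding nasal consonant.
/ə/ sits next to the nasal /ɴ/ and is therefore nasalised to [ə̃].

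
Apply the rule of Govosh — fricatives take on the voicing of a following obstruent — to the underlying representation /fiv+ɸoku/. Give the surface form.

[fifɸoku]

The rule targets /v/ (voiced labiodental fricative), which sits before the trigger /ɸ/ (voiceless).
The voiceless labiodental fricative is [f], so /v/ → [f].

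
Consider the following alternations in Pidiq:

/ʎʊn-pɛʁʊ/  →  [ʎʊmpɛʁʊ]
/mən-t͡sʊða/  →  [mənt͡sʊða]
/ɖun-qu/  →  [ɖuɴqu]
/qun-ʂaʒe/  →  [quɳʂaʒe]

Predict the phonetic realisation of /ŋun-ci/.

The data show regressive place assimilation: /n/ → [m] before /p/; /n/ → [ɴ] before /q/; /n/ → [ɳ] before /ʂ/. In each pair only place changes, matching the following consonant, while manner and voice stay constant.
Nothing changes in [mənt͡sʊða]: there the adjacent consonants already agree in place (/n/ and /t͡s/ are both alveolar), so this form is consistent with the same rule.
The rule targets /n/ (voiced alveolar nasal), which sits before the trigger /c/ (palatal).
A voiced palatal nasal is [ɲ], so the surface segment is [ɲ].

[ŋuɲci]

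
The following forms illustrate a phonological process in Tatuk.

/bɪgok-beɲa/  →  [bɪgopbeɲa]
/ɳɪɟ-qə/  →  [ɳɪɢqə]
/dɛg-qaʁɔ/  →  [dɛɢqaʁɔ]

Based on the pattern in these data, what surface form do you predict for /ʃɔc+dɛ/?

The data show regressive place assimilation: /k/ → [p] before /b/; /ɟ/ → [ɢ] before /q/; /g/ → [ɢ] before /q/. In each pair only place changes, matching the following consonant, while manner and voice stay constant.
/c/ is a voiceless palatal stop. The following trigger /d/ is alveolar, so /c/ must become alveolar as well.
The voiceless alveolar stop is [t], so /c/ → [t].

[ʃɔtdɛ]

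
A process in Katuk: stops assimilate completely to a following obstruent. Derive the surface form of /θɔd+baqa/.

[θɔbbaqa]

/d/ is the segment targeted by the rule; it sits immediately before /b/, so it assimilates completely and surfaces as [b].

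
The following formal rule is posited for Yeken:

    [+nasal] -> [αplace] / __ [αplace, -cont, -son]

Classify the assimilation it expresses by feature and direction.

regressive place assimilation

The shared variable α links the value of the place features (abbreviated [place]) on the target to the same value on the neighbouring segment, so place is the feature that assimilates.
The conditioning segment sits to the right of the focus bar, meaning the trigger follows the segment that changes — regressive assimilation.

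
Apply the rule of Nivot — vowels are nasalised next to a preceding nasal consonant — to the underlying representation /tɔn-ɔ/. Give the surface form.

The vowel /ɔ/ is adjacent to the preceding nasal /n/, so it acquires [+nasal] and surfaces as [ɔ̃].

[tɔnɔ̃]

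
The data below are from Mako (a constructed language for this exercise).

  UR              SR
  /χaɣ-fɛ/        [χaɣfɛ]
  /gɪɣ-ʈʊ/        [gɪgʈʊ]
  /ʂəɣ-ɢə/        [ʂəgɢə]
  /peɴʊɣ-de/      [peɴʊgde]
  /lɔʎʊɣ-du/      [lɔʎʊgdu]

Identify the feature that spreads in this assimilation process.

The segment that alternates is /ɣ/, which surfaces as [g] when adjacent to /ʈ/.
The change fricative → stop matches the manner of the following /ʈ/, identifying this as manner assimilation.
The other alternating forms pattern the same way: /ɣ/ → [g] before /ɢ/ (fricative → stop, matching a stop); /ɣ/ → [g] before /d/ (fricative → stop, matching a stop) — only manner changes, and always toward the following segment.
Nothing changes in [χaɣfɛ]: there the adjacent consonants already agree in manner (/ɣ/ and /f/ are both fricatives), so this form is consistent with the same rule.

manner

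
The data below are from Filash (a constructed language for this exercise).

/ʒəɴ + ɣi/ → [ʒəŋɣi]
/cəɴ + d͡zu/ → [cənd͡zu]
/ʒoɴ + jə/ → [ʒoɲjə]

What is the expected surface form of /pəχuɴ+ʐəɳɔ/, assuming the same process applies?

The data show regressive place assimilation: /ɴ/ → [ŋ] before /ɣ/; /ɴ/ → [n] before /d͡z/; /ɴ/ → [ɲ] before /j/. In each pair only place changes, matching the following consonant, while manner and voice stay constant.
The rule targets /ɴ/ (voiced uvular nasal), which sits before the trigger /ʐ/ (retroflex).
Changing only its place to retroflex gives [ɳ] — the voiced retroflex nasal.

[pəχuɳʐəɳɔ]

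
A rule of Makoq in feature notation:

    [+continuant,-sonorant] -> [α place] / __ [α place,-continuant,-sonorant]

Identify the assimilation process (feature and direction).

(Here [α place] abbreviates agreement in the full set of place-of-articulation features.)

regressive place assimilation

The rule copies the place features (abbreviated [place]) from the environment onto the target, so the assimilating feature is place.
Since the environment is written after the underscore, the trigger follows the target; the direction is regressive.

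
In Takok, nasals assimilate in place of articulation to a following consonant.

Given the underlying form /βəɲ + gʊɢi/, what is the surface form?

The rule targets /ɲ/ (voiced palatal nasal), which sits before the trigger /g/ (velar).
The voiced velar nasal is [ŋ], so /ɲ/ → [ŋ].

[βəŋgʊɢi]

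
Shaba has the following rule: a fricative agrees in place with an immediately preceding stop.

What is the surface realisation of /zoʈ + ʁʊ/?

[zoʈʐʊ]

The rule targets /ʁ/ (voiced uvular fricative), which sits after the trigger /ʈ/ (retroflex).
A voiced retroflex fricative is [ʐ], so the surface segment is [ʐ].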